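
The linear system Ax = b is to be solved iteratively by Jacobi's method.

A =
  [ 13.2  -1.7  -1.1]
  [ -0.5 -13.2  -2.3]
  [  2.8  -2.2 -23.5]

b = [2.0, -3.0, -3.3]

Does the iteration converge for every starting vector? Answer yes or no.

Let D = diag(13.2, -13.2, -23.5); L, U the strict triangles.
Jacobi T = -D⁻¹(L+U): T[2,1] = -(-2.2)/(-23.5) = -0.0936; T[2,2] = 0.
  T[0,:] = [+0.0000  +0.1288  +0.0833]
  T[1,:] = [-0.0379  +0.0000  -0.1742]
  T[2,:] = [+0.1191  -0.0936  +0.0000]
|roots of det(T-λI)|: 0.1850, 0.1134, 0.1134.
spectral radius ρ = 0.1850; 0.1850 < 1 ⇒ converges.

yes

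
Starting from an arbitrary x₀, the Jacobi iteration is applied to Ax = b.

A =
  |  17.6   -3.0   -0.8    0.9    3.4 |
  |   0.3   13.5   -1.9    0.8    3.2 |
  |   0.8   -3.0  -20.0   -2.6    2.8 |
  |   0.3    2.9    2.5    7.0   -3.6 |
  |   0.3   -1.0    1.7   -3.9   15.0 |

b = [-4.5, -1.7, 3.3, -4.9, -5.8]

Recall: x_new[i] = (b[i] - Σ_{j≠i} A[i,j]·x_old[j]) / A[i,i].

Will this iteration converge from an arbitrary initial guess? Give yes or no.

yes

Diagonal D = diag(17.6, 13.5, -20, 7, 15); L, U strict lower/upper.
T_J = -D⁻¹(L+U): T[1,2] = -(-1.9)/(13.5) = +0.1407; T[1,1] = 0.
  T[0,:] = [+0.0000, +0.1705, +0.0455, -0.0511, -0.1932]
  T[1,:] = [-0.0222, +0.0000, +0.1407, -0.0593, -0.2370]
  T[2,:] = [+0.0400, -0.1500, +0.0000, -0.1300, +0.1400]
  T[3,:] = [-0.0429, -0.4143, -0.3571, +0.0000, +0.5143]
  T[4,:] = [-0.0200, +0.0667, -0.1133, +0.2600, +0.0000]
|roots of det(T-λI)|: 0.4663, 0.2297, 0.2297, 0.0613, 0.0613.
spectral radius ρ = 0.4663; 0.4663 < 1: convergent.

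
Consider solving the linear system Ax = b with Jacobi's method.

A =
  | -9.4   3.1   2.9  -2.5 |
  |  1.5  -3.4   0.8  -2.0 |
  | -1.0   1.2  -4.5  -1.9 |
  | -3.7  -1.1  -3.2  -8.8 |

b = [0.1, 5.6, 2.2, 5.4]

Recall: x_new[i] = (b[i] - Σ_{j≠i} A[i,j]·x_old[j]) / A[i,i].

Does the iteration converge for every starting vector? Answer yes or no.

Let D = diag(-9.4, -3.4, -4.5, -8.8); L, U the strict triangles.
Jacobi T = -D⁻¹(L+U): T[0,3] = -(-2.5)/(-9.4) = -0.2660; T[0,0] = 0.
  T[0,:] = [+0.0000, +0.3298, +0.3085, -0.2660]
  T[1,:] = [+0.4412, +0.0000, +0.2353, -0.5882]
  T[2,:] = [-0.2222, +0.2667, +0.0000, -0.4222]
  T[3,:] = [-0.4205, -0.1250, -0.3636, +0.0000]
|eigenvalues of T|: 0.8636, 0.4699, 0.4699, 0.0574.
spectral radius ρ = 0.8636; 0.8636 < 1: convergent.

yes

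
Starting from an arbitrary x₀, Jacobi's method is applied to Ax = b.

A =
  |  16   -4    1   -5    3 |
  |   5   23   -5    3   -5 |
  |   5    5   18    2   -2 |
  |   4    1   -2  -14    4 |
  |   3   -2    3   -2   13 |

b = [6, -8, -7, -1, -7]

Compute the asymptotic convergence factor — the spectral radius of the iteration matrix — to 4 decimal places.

Write A = D+L+U with D = diag(16, 23, 18, -14, 13).
T_J = -D⁻¹(L+U): T[2,1] = -(5)/(18) = -0.2778; T[2,2] = 0.
  T[0,:] = [+0.0000 +0.2500 -0.0625 +0.3125 -0.1875]
  T[1,:] = [-0.2174 +0.0000 +0.2174 -0.1304 +0.2174]
  T[2,:] = [-0.2778 -0.2778 +0.0000 -0.1111 +0.1111]
  T[3,:] = [+0.2857 +0.0714 -0.1429 +0.0000 +0.2857]
  T[4,:] = [-0.2308 +0.1538 -0.2308 +0.1538 +0.0000]
|roots of det(T-λI)|: 0.5118, 0.2915, 0.2915, 0.2560, 0.2560.
ρ = 0.5118; 0.5118 < 1, so it converges for any x₀.

0.5118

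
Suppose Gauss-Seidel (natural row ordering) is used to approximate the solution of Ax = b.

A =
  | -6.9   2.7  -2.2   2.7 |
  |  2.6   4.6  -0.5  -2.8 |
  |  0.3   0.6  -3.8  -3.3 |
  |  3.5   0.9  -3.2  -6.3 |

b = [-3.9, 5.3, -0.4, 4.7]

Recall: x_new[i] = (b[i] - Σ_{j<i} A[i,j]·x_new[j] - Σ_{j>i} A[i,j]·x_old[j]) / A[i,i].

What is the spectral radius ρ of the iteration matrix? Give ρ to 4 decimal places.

Diagonal D = diag(-6.9, 4.6, -3.8, -6.3); L, U strict lower/upper.
GS T = -(D+L)⁻¹U: row 0 first, T[0,3] = -(2.7)/(-6.9) = +0.3913; later rows by forward substitution.
  T[0,:] = [+0.0000, +0.3913, -0.3188, +0.3913]
  T[1,:] = [+0.0000, -0.2212, +0.2889, +0.3875]
  T[2,:] = [+0.0000, -0.0040, +0.0204, -0.7763]
  T[3,:] = [+0.0000, +0.1878, -0.1462, +0.6671]
|roots of det(T-λI)|: 0.8275, 0.4201, 0.0590, 0.0000.
ρ(T) = max|λ| = 0.8275; 0.8275 < 1: convergent.

0.8275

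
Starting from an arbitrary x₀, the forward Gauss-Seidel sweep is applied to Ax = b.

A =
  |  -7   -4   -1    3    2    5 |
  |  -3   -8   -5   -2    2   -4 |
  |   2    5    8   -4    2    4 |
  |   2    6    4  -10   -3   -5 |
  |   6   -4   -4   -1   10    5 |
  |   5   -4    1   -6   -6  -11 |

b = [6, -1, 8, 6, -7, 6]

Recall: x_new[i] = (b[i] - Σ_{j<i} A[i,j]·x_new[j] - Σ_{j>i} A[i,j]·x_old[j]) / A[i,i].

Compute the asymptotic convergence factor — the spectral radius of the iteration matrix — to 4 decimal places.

1.5883

Write A = D+L+U with D = diag(-7, -8, 8, -10, 10, -11).
GS T = -(D+L)⁻¹U: row 0 first, T[0,2] = -(-1)/(-7) = -0.1429; later rows by forward substitution.
  T[0,:] = [+0.0000  -0.5714  -0.1429  +0.4286  +0.2857  +0.7143]
  T[1,:] = [+0.0000  +0.2143  -0.5714  -0.4107  +0.1429  -0.7679]
  T[2,:] = [+0.0000  +0.0089  +0.3929  +0.6496  -0.4107  -0.1987]
  T[3,:] = [+0.0000  +0.0179  -0.2143  +0.0991  -0.3214  -0.8973]
  T[4,:] = [+0.0000  +0.4339  -0.0071  -0.1517  -0.3107  -1.4049]
  T[5,:] = [+0.0000  -0.5833  +0.2994  +0.4319  +0.3854  +1.8416]
moduli |λ_i(T)| = 1.5883, 0.4291, 0.4291, 0.2041, 0.2041, 0.0000.
spectral radius ρ = 1.5883; 1.5883 > 1 ⇒ diverges.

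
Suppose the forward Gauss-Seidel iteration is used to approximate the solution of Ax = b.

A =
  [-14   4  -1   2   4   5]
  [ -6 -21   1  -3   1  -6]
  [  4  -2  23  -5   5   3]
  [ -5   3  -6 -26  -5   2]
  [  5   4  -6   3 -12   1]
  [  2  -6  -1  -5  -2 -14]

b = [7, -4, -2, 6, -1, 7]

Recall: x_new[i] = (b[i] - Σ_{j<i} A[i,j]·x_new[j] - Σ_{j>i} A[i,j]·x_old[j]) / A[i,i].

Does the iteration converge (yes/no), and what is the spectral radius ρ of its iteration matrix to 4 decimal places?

yes, ρ = 0.3102

Write A = D+L+U with D = diag(-14, -21, 23, -26, -12, -14).
T_GS = -(D+L)⁻¹U: row 0 first, T[0,4] = -(4)/(-14) = +0.2857; later rows by forward substitution.
  T[0,:] = [+0.0000, +0.2857, -0.0714, +0.1429, +0.2857, +0.3571]
  T[1,:] = [+0.0000, -0.0816, +0.0680, -0.1837, -0.0340, -0.3878]
  T[2,:] = [+0.0000, -0.0568, +0.0183, +0.1766, -0.2700, -0.2263]
  T[3,:] = [+0.0000, -0.0513, +0.0174, -0.0894, -0.1889, +0.0157]
  T[4,:] = [+0.0000, +0.1074, -0.0119, -0.1123, +0.1955, +0.2200]
  T[5,:] = [+0.0000, +0.0828, -0.0452, +0.1345, +0.1142, +0.1963]
moduli |λ_i(T)| = 0.3102, 0.2165, 0.1399, 0.0268, 0.0268, 0.0000.
spectral radius ρ = 0.3102; 0.3102 < 1, so it converges for any x₀.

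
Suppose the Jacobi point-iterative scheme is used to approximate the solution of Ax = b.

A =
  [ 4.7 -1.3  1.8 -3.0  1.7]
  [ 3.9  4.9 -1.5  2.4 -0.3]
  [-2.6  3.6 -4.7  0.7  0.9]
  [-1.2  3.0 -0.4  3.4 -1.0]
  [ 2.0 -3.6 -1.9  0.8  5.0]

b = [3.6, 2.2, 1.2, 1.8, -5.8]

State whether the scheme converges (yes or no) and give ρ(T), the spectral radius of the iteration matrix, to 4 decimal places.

Diagonal D = diag(4.7, 4.9, -4.7, 3.4, 5); L, U strict lower/upper.
Jacobi: T = -D⁻¹(L+U), T[0,3] = -(-3)/(4.7) = +0.6383; T[0,0] = 0.
  T[0,:] = [+0.0000, +0.2766, -0.3830, +0.6383, -0.3617]
  T[1,:] = [-0.7959, +0.0000, +0.3061, -0.4898, +0.0612]
  T[2,:] = [-0.5532, +0.7660, +0.0000, +0.1489, +0.1915]
  T[3,:] = [+0.3529, -0.8824, +0.1176, +0.0000, +0.2941]
  T[4,:] = [-0.4000, +0.7200, +0.3800, -0.1600, +0.0000]
eigenvalue magnitudes: 1.2419, 0.7374, 0.7374, 0.3347, 0.3290.
ρ = 1.2419; 1.2419 > 1 ⇒ diverges.

no, ρ = 1.2419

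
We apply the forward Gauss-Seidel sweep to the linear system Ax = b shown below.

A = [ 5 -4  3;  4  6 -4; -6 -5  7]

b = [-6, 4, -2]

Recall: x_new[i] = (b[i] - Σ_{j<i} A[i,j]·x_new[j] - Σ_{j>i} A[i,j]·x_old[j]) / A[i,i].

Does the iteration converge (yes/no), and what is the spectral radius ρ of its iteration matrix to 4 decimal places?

yes, ρ = 0.8339

Write A = D+L+U with D = diag(5, 6, 7).
GS T = -(D+L)⁻¹U: row 0 first, T[0,2] = -(3)/(5) = -0.6000; later rows by forward substitution.
  T[0,:] = [+0.0000, +0.8000, -0.6000]
  T[1,:] = [+0.0000, -0.5333, +1.0667]
  T[2,:] = [+0.0000, +0.3048, +0.2476]
|roots of det(T-λI)|: 0.8339, 0.5482, 0.0000.
ρ(T) = max|λ| = 0.8339; 0.8339 < 1: convergent.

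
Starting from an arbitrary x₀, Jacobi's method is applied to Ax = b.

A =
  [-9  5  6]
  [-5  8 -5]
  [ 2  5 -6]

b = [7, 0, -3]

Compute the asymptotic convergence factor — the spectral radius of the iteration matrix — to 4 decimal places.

1.2132

A = D + L + U where D = diag(-9, 8, -6).
Jacobi: T = -D⁻¹(L+U), T[2,0] = -(2)/(-6) = +0.3333; T[2,2] = 0.
  T[0,:] = [+0.0000  +0.5556  +0.6667]
  T[1,:] = [+0.6250  +0.0000  +0.6250]
  T[2,:] = [+0.3333  +0.8333  +0.0000]
eigenvalue magnitudes: 1.2132, 0.6177, 0.6177.
ρ = 1.2132; 1.2132 > 1 ⇒ diverges.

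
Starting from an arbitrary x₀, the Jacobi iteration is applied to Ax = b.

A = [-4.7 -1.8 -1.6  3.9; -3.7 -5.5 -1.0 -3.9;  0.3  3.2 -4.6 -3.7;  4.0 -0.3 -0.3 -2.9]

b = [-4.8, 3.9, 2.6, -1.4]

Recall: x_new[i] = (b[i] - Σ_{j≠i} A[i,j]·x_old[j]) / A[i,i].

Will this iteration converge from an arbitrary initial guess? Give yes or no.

Let D = diag(-4.7, -5.5, -4.6, -2.9); L, U the strict triangles.
Jacobi T = -D⁻¹(L+U): T[0,3] = -(3.9)/(-4.7) = +0.8298; T[0,0] = 0.
  T[0,:] = [+0.0000, -0.3830, -0.3404, +0.8298]
  T[1,:] = [-0.6727, +0.0000, -0.1818, -0.7091]
  T[2,:] = [+0.0652, +0.6957, +0.0000, -0.8043]
  T[3,:] = [+1.3793, -0.1034, -0.1034, +0.0000]
|λ(T)| sorted: 1.4944, 0.8311, 0.5215, 0.5215.
ρ = 1.4944; 1.4944 > 1 ⇒ diverges.

no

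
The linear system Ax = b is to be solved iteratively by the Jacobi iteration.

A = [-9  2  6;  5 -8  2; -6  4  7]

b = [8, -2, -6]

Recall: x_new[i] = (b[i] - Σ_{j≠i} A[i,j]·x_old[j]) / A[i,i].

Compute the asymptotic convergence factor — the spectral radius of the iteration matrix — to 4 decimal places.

Let D = diag(-9, -8, 7); L, U the strict triangles.
Jacobi: T = -D⁻¹(L+U), T[0,2] = -(6)/(-9) = +0.6667; T[0,0] = 0.
  T[0,:] = [+0.0000 +0.2222 +0.6667]
  T[1,:] = [+0.6250 +0.0000 +0.2500]
  T[2,:] = [+0.8571 -0.5714 +0.0000]
|eigenvalues of T|: 0.8847, 0.4640, 0.4640.
spectral radius ρ = 0.8847; 0.8847 < 1, so it converges for any x₀.

0.8847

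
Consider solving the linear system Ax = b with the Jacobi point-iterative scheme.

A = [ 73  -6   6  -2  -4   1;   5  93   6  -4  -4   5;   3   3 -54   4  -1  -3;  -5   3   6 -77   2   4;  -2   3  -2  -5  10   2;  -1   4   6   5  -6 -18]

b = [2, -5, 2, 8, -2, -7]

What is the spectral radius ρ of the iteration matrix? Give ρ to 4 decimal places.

Split A = D + L + U, D = diag(73, 93, -54, -77, 10, -18).
T_J = -D⁻¹(L+U): T[4,3] = -(-5)/(10) = +0.5000; T[4,4] = 0.
  T[0,:] = [+0.0000, +0.0822, -0.0822, +0.0274, +0.0548, -0.0137]
  T[1,:] = [-0.0538, +0.0000, -0.0645, +0.0430, +0.0430, -0.0538]
  T[2,:] = [+0.0556, +0.0556, +0.0000, +0.0741, -0.0185, -0.0556]
  T[3,:] = [-0.0649, +0.0390, +0.0779, +0.0000, +0.0260, +0.0519]
  T[4,:] = [+0.2000, -0.3000, +0.2000, +0.5000, +0.0000, -0.2000]
  T[5,:] = [-0.0556, +0.2222, +0.3333, +0.2778, -0.3333, +0.0000]
|roots of det(T-λI)|: 0.3289, 0.2098, 0.1447, 0.1447, 0.0911, 0.0911.
spectral radius ρ = 0.3289; 0.3289 < 1 ⇒ converges.

0.3289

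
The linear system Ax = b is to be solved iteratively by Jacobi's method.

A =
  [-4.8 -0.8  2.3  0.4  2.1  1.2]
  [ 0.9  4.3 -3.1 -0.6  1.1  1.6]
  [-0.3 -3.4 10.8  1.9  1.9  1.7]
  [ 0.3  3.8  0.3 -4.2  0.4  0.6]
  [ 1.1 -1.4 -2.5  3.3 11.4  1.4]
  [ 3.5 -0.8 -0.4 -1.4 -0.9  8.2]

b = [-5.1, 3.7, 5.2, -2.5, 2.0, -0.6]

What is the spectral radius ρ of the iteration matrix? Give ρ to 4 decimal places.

0.8397

Diagonal D = diag(-4.8, 4.3, 10.8, -4.2, 11.4, 8.2); L, U strict lower/upper.
T_J = -D⁻¹(L+U): T[0,1] = -(-0.8)/(-4.8) = -0.1667; T[0,0] = 0.
  T[0,:] = [+0.0000  -0.1667  +0.4792  +0.0833  +0.4375  +0.2500]
  T[1,:] = [-0.2093  +0.0000  +0.7209  +0.1395  -0.2558  -0.3721]
  T[2,:] = [+0.0278  +0.3148  +0.0000  -0.1759  -0.1759  -0.1574]
  T[3,:] = [+0.0714  +0.9048  +0.0714  +0.0000  +0.0952  +0.1429]
  T[4,:] = [-0.0965  +0.1228  +0.2193  -0.2895  +0.0000  -0.1228]
  T[5,:] = [-0.4268  +0.0976  +0.0488  +0.1707  +0.1098  +0.0000]
|roots of det(T-λI)|: 0.8397, 0.6068, 0.6068, 0.3879, 0.3879, 0.0188.
spectral radius ρ = 0.8397; 0.8397 < 1, so it converges for any x₀.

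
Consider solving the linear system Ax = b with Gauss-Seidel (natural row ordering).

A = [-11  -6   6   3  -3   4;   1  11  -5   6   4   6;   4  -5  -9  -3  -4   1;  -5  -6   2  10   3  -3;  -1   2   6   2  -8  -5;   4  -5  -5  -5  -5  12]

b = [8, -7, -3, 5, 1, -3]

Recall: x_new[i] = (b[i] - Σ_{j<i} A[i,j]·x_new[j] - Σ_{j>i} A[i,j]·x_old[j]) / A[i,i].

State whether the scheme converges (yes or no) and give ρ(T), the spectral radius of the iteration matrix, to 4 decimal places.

Diagonal D = diag(-11, 11, -9, 10, -8, 12); L, U strict lower/upper.
GS T = -(D+L)⁻¹U: row 0 first, T[0,5] = -(4)/(-11) = +0.3636; later rows by forward substitution.
  T[0,:] = [+0.0000  -0.5455  +0.5455  +0.2727  -0.2727  +0.3636]
  T[1,:] = [+0.0000  +0.0496  +0.4050  -0.5702  -0.3388  -0.5785]
  T[2,:] = [+0.0000  -0.2700  +0.0174  +0.1047  -0.3774  +0.5941]
  T[3,:] = [+0.0000  -0.1890  +0.5122  -0.2267  -0.5642  +0.0159]
  T[4,:] = [+0.0000  -0.1691  +0.1742  -0.1548  -0.4747  -0.3655]
  T[5,:] = [+0.0000  -0.0592  +0.2802  -0.4439  -0.6404  -0.2604]
|λ(T)| sorted: 1.2163, 0.3935, 0.3935, 0.1656, 0.1656, 0.0000.
ρ(T) = max|λ| = 1.2163; 1.2163 > 1, so it fails to converge.

no, ρ = 1.2163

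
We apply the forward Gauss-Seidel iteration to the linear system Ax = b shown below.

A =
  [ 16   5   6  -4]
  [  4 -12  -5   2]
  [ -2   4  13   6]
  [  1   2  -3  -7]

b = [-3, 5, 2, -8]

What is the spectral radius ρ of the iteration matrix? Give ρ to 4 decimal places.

Diagonal D = diag(16, -12, 13, -7); L, U strict lower/upper.
T_GS = -(D+L)⁻¹U: row 0 first, T[0,2] = -(6)/(16) = -0.3750; later rows by forward substitution.
  T[0,:] = [+0.0000, -0.3125, -0.3750, +0.2500]
  T[1,:] = [+0.0000, -0.1042, -0.5417, +0.2500]
  T[2,:] = [+0.0000, -0.0160, +0.1090, -0.5000]
  T[3,:] = [+0.0000, -0.0675, -0.2550, +0.3214]
eigenvalue magnitudes: 0.5369, 0.2699, 0.0592, 0.0000.
ρ(T) = max|λ| = 0.5369; 0.5369 < 1 ⇒ converges.

0.5369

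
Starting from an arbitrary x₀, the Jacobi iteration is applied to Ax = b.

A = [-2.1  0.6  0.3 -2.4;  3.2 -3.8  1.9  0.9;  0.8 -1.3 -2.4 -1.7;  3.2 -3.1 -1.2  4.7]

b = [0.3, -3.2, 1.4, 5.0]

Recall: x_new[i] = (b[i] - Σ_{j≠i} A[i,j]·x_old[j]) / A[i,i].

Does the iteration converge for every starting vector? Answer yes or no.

A = D + L + U where D = diag(-2.1, -3.8, -2.4, 4.7).
Jacobi T = -D⁻¹(L+U): T[2,1] = -(-1.3)/(-2.4) = -0.5417; T[2,2] = 0.
  T[0,:] = [+0.0000 +0.2857 +0.1429 -1.1429]
  T[1,:] = [+0.8421 +0.0000 +0.5000 +0.2368]
  T[2,:] = [+0.3333 -0.5417 +0.0000 -0.7083]
  T[3,:] = [-0.6809 +0.6596 +0.2553 +0.0000]
|eigenvalues of T|: 1.3039, 0.7614, 0.7614, 0.3773.
ρ(T) = max|λ| = 1.3039; 1.3039 > 1, so it fails to converge.

no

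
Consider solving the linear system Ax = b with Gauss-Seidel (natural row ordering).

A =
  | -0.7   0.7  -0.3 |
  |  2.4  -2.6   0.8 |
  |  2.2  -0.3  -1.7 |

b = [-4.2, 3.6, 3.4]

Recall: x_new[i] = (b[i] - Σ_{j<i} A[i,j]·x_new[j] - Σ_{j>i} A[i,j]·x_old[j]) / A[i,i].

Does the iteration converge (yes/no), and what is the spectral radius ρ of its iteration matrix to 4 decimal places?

Split A = D + L + U, D = diag(-0.7, -2.6, -1.7).
T_GS = -(D+L)⁻¹U: row 0 first, T[0,2] = -(-0.3)/(-0.7) = -0.4286; later rows by forward substitution.
  T[0,:] = [+0.0000 +1.0000 -0.4286]
  T[1,:] = [+0.0000 +0.9231 -0.0879]
  T[2,:] = [+0.0000 +1.1312 -0.5391]
eigenvalue magnitudes: 0.8516, 0.4676, 0.0000.
ρ = 0.8516; 0.8516 < 1 ⇒ converges.

yes, ρ = 0.8516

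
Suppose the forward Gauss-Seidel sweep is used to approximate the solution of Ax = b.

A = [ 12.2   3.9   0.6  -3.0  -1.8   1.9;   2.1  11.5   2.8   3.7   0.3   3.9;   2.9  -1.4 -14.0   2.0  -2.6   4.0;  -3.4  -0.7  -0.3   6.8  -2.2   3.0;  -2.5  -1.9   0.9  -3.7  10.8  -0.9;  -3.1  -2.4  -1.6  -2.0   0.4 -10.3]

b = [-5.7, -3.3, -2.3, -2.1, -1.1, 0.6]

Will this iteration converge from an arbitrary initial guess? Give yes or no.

Let D = diag(12.2, 11.5, -14, 6.8, 10.8, -10.3); L, U the strict triangles.
GS T = -(D+L)⁻¹U: row 0 first, T[0,5] = -(1.9)/(12.2) = -0.1557; later rows by forward substitution.
  T[0,:] = [+0.0000, -0.3197, -0.0492, +0.2459, +0.1475, -0.1557]
  T[1,:] = [+0.0000, +0.0584, -0.2345, -0.3666, -0.0530, -0.3107]
  T[2,:] = [+0.0000, -0.0721, +0.0133, +0.2305, -0.1498, +0.2845]
  T[3,:] = [+0.0000, -0.1570, -0.0481, +0.0954, +0.3852, -0.5385]
  T[4,:] = [+0.0000, -0.1115, -0.0702, +0.0059, +0.1693, -0.2156]
  T[5,:] = [+0.0000, +0.1200, +0.0740, -0.0427, -0.0770, +0.1713]
eigenvalue magnitudes: 0.5406, 0.1664, 0.1560, 0.1560, 0.0412, 0.0000.
ρ(T) = max|λ| = 0.5406; 0.5406 < 1: convergent.

yes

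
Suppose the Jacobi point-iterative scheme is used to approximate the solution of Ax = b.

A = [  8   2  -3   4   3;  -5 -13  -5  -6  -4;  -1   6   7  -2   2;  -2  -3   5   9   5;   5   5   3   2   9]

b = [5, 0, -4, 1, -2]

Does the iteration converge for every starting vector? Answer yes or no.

A = D + L + U where D = diag(8, -13, 7, 9, 9).
T_J = -D⁻¹(L+U): T[3,4] = -(5)/(9) = -0.5556; T[3,3] = 0.
  T[0,:] = [+0.0000 -0.2500 +0.3750 -0.5000 -0.3750]
  T[1,:] = [-0.3846 +0.0000 -0.3846 -0.4615 -0.3077]
  T[2,:] = [+0.1429 -0.8571 +0.0000 +0.2857 -0.2857]
  T[3,:] = [+0.2222 +0.3333 -0.5556 +0.0000 -0.5556]
  T[4,:] = [-0.5556 -0.5556 -0.3333 -0.2222 +0.0000]
|eigenvalues of T|: 1.1323, 0.8169, 0.6020, 0.6020, 0.0293.
ρ = 1.1323; 1.1323 > 1, so it fails to converge.

no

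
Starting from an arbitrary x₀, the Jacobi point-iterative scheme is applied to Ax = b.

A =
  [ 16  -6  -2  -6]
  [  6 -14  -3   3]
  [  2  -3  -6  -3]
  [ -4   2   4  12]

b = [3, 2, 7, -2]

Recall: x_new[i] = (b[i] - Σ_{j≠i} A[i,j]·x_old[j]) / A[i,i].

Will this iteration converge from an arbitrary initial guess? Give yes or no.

yes

Split A = D + L + U, D = diag(16, -14, -6, 12).
Jacobi T = -D⁻¹(L+U): T[2,3] = -(-3)/(-6) = -0.5000; T[2,2] = 0.
  T[0,:] = [+0.0000  +0.3750  +0.1250  +0.3750]
  T[1,:] = [+0.4286  +0.0000  -0.2143  +0.2143]
  T[2,:] = [+0.3333  -0.5000  +0.0000  -0.5000]
  T[3,:] = [+0.3333  -0.1667  -0.3333  +0.0000]
|λ(T)| sorted: 0.8247, 0.6352, 0.2159, 0.0263.
ρ = 0.8247; 0.8247 < 1, so it converges for any x₀.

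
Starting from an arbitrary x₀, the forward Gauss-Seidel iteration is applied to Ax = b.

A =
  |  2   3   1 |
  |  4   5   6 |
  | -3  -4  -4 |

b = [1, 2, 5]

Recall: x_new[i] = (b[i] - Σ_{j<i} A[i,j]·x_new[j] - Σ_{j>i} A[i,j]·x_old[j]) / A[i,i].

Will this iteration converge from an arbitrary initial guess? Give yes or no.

Let D = diag(2, 5, -4); L, U the strict triangles.
T_GS = -(D+L)⁻¹U: row 0 first, T[0,2] = -(1)/(2) = -0.5000; later rows by forward substitution.
  T[0,:] = [+0.0000, -1.5000, -0.5000]
  T[1,:] = [+0.0000, +1.2000, -0.8000]
  T[2,:] = [+0.0000, -0.0750, +1.1750]
eigenvalue magnitudes: 1.4328, 0.9422, 0.0000.
ρ = 1.4328; 1.4328 > 1, so it fails to converge.

no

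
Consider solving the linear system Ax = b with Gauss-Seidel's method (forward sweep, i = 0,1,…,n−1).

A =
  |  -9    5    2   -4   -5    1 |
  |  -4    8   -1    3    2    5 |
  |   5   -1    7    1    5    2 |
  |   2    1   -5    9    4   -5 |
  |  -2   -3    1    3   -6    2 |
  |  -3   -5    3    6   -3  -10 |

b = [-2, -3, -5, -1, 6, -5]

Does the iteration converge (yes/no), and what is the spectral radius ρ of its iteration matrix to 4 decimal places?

no, ρ = 1.1670

Write A = D+L+U with D = diag(-9, 8, 7, 9, -6, -10).
T_GS = -(D+L)⁻¹U: row 0 first, T[0,1] = -(5)/(-9) = +0.5556; later rows by forward substitution.
  T[0,:] = [+0.0000 +0.5556 +0.2222 -0.4444 -0.5556 +0.1111]
  T[1,:] = [+0.0000 +0.2778 +0.2361 -0.5972 -0.5278 -0.5694]
  T[2,:] = [+0.0000 -0.3571 -0.1250 +0.0893 -0.3929 -0.4464]
  T[3,:] = [+0.0000 -0.3527 -0.1451 +0.2147 -0.4806 +0.3461]
  T[4,:] = [+0.0000 -0.5600 -0.2855 +0.5690 +0.1433 +0.6797]
  T[5,:] = [+0.0000 -0.4563 -0.2236 +0.4169 -0.0187 +0.1212]
eigenvalue magnitudes: 1.1670, 0.3629, 0.3629, 0.1969, 0.0146, 0.0000.
spectral radius ρ = 1.1670; 1.1670 > 1: divergent.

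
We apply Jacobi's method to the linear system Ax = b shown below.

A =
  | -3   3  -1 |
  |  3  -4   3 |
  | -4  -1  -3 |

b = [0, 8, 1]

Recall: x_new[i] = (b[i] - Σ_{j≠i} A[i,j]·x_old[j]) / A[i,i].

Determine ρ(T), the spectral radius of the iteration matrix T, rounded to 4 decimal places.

1.2871

A = D + L + U where D = diag(-3, -4, -3).
T_J = -D⁻¹(L+U): T[2,1] = -(-1)/(-3) = -0.3333; T[2,2] = 0.
  T[0,:] = [+0.0000, +1.0000, -0.3333]
  T[1,:] = [+0.7500, +0.0000, +0.7500]
  T[2,:] = [-1.3333, -0.3333, +0.0000]
moduli |λ_i(T)| = 1.2871, 0.8439, 0.8439.
spectral radius ρ = 1.2871; 1.2871 > 1: divergent.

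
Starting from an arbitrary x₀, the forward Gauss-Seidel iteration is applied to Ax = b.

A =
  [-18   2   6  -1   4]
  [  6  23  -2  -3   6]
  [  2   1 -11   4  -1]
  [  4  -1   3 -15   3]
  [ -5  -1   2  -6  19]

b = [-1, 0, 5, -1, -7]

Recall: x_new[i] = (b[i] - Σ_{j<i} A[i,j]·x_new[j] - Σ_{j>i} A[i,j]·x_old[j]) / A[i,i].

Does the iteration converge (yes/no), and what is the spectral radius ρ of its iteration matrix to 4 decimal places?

yes, ρ = 0.3199

A = D + L + U where D = diag(-18, 23, -11, -15, 19).
T_GS = -(D+L)⁻¹U: row 0 first, T[0,1] = -(2)/(-18) = +0.1111; later rows by forward substitution.
  T[0,:] = [+0.0000  +0.1111  +0.3333  -0.0556  +0.2222]
  T[1,:] = [+0.0000  -0.0290  +0.0000  +0.1449  -0.3188]
  T[2,:] = [+0.0000  +0.0176  +0.0606  +0.3667  -0.0795]
  T[3,:] = [+0.0000  +0.0351  +0.1010  +0.0489  +0.2646]
  T[4,:] = [+0.0000  +0.0369  +0.1132  -0.0302  +0.1336]
|eigenvalues of T|: 0.3199, 0.1713, 0.1713, 0.0197, 0.0000.
ρ = 0.3199; 0.3199 < 1: convergent.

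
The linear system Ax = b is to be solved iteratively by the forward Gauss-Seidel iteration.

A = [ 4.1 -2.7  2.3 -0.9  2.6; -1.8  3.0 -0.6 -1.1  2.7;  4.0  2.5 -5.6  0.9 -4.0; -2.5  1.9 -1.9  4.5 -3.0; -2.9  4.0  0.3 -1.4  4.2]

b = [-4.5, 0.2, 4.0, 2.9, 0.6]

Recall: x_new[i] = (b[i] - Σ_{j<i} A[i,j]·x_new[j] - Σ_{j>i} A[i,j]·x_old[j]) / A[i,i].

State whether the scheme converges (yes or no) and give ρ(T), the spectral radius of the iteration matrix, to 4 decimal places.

no, ρ = 1.2014

Split A = D + L + U, D = diag(4.1, 3, -5.6, 4.5, 4.2).
T_GS = -(D+L)⁻¹U: row 0 first, T[0,2] = -(2.3)/(4.1) = -0.5610; later rows by forward substitution.
  T[0,:] = [+0.0000, +0.6585, -0.5610, +0.2195, -0.6341]
  T[1,:] = [+0.0000, +0.3951, -0.1366, +0.4984, -1.2805]
  T[2,:] = [+0.0000, +0.6468, -0.4617, +0.5400, -1.7389]
  T[3,:] = [+0.0000, +0.4721, -0.4489, +0.1395, +0.1208]
  T[4,:] = [+0.0000, +0.1896, -0.3739, -0.3151, +0.9461]
|λ(T)| sorted: 1.2014, 0.5394, 0.3083, 0.0488, 0.0000.
spectral radius ρ = 1.2014; 1.2014 > 1 ⇒ diverges.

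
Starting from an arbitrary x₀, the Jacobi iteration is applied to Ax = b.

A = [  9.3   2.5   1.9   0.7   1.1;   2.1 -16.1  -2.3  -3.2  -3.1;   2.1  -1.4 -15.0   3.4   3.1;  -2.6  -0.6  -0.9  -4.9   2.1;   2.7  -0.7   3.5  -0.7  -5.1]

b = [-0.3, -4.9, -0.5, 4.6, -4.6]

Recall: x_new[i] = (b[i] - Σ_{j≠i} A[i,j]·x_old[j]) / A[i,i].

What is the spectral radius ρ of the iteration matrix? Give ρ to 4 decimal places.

0.5303

Let D = diag(9.3, -16.1, -15, -4.9, -5.1); L, U the strict triangles.
Jacobi: T = -D⁻¹(L+U), T[1,2] = -(-2.3)/(-16.1) = -0.1429; T[1,1] = 0.
  T[0,:] = [+0.0000, -0.2688, -0.2043, -0.0753, -0.1183]
  T[1,:] = [+0.1304, +0.0000, -0.1429, -0.1988, -0.1925]
  T[2,:] = [+0.1400, -0.0933, +0.0000, +0.2267, +0.2067]
  T[3,:] = [-0.5306, -0.1224, -0.1837, +0.0000, +0.4286]
  T[4,:] = [+0.5294, -0.1373, +0.6863, -0.1373, +0.0000]
|roots of det(T-λI)|: 0.5303, 0.3615, 0.3615, 0.3478, 0.3478.
ρ = 0.5303; 0.5303 < 1: convergent.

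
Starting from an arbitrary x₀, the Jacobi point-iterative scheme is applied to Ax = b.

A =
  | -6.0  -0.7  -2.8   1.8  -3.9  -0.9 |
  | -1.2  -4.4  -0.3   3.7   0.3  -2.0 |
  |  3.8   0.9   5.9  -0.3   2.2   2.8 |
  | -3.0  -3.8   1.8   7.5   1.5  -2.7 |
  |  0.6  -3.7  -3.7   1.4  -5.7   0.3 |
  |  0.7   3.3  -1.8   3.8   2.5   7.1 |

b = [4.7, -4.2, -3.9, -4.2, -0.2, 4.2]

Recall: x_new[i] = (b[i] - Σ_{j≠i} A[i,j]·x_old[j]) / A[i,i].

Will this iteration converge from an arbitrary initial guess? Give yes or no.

A = D + L + U where D = diag(-6, -4.4, 5.9, 7.5, -5.7, 7.1).
Jacobi T = -D⁻¹(L+U): T[0,2] = -(-2.8)/(-6) = -0.4667; T[0,0] = 0.
  T[0,:] = [+0.0000  -0.1167  -0.4667  +0.3000  -0.6500  -0.1500]
  T[1,:] = [-0.2727  +0.0000  -0.0682  +0.8409  +0.0682  -0.4545]
  T[2,:] = [-0.6441  -0.1525  +0.0000  +0.0508  -0.3729  -0.4746]
  T[3,:] = [+0.4000  +0.5067  -0.2400  +0.0000  -0.2000  +0.3600]
  T[4,:] = [+0.1053  -0.6491  -0.6491  +0.2456  +0.0000  +0.0526]
  T[5,:] = [-0.0986  -0.4648  +0.2535  -0.5352  -0.3521  +0.0000]
|eigenvalues of T|: 1.1618, 0.7893, 0.7311, 0.7311, 0.4530, 0.0569.
ρ(T) = max|λ| = 1.1618; 1.1618 > 1, so it fails to converge.

no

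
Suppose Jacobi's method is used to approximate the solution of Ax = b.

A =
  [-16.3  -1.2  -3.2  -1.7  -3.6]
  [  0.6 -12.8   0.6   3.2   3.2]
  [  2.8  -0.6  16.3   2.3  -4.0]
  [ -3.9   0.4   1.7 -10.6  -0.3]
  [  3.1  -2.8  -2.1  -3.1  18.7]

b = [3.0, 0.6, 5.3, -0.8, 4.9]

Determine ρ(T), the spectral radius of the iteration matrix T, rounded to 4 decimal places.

Let D = diag(-16.3, -12.8, 16.3, -10.6, 18.7); L, U the strict triangles.
T_J = -D⁻¹(L+U): T[3,1] = -(0.4)/(-10.6) = +0.0377; T[3,3] = 0.
  T[0,:] = [+0.0000  -0.0736  -0.1963  -0.1043  -0.2209]
  T[1,:] = [+0.0469  +0.0000  +0.0469  +0.2500  +0.2500]
  T[2,:] = [-0.1718  +0.0368  +0.0000  -0.1411  +0.2454]
  T[3,:] = [-0.3679  +0.0377  +0.1604  +0.0000  -0.0283]
  T[4,:] = [-0.1658  +0.1497  +0.1123  +0.1658  +0.0000]
|λ(T)| sorted: 0.5144, 0.2799, 0.1889, 0.1889, 0.1845.
spectral radius ρ = 0.5144; 0.5144 < 1: convergent.

0.5144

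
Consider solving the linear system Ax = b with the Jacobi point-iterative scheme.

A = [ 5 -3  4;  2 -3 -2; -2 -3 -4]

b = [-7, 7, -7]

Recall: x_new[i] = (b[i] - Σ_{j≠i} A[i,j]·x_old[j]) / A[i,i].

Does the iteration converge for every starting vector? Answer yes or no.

no

Split A = D + L + U, D = diag(5, -3, -4).
Jacobi: T = -D⁻¹(L+U), T[1,2] = -(-2)/(-3) = -0.6667; T[1,1] = 0.
  T[0,:] = [+0.0000  +0.6000  -0.8000]
  T[1,:] = [+0.6667  +0.0000  -0.6667]
  T[2,:] = [-0.5000  -0.7500  +0.0000]
eigenvalue magnitudes: 1.3241, 0.6732, 0.6732.
ρ(T) = max|λ| = 1.3241; 1.3241 > 1, so it fails to converge.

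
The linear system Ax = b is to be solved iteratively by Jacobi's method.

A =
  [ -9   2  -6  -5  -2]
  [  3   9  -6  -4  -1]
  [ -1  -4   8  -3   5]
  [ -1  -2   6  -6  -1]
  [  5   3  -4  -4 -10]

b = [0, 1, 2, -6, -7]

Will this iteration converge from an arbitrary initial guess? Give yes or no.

no

Write A = D+L+U with D = diag(-9, 9, 8, -6, -10).
T_J = -D⁻¹(L+U): T[4,0] = -(5)/(-10) = +0.5000; T[4,4] = 0.
  T[0,:] = [+0.0000  +0.2222  -0.6667  -0.5556  -0.2222]
  T[1,:] = [-0.3333  +0.0000  +0.6667  +0.4444  +0.1111]
  T[2,:] = [+0.1250  +0.5000  +0.0000  +0.3750  -0.6250]
  T[3,:] = [-0.1667  -0.3333  +1.0000  +0.0000  -0.1667]
  T[4,:] = [+0.5000  +0.3000  -0.4000  -0.4000  +0.0000]
|roots of det(T-λI)|: 1.1257, 0.6626, 0.6554, 0.6554, 0.2755.
ρ(T) = max|λ| = 1.1257; 1.1257 > 1, so it fails to converge.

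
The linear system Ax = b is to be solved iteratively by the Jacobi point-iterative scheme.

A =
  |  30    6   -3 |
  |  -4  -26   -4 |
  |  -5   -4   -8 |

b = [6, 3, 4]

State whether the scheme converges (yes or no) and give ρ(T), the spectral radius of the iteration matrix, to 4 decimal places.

A = D + L + U where D = diag(30, -26, -8).
T_J = -D⁻¹(L+U): T[2,0] = -(-5)/(-8) = -0.6250; T[2,2] = 0.
  T[0,:] = [+0.0000 -0.2000 +0.1000]
  T[1,:] = [-0.1538 +0.0000 -0.1538]
  T[2,:] = [-0.6250 -0.5000 +0.0000]
moduli |λ_i(T)| = 0.2912, 0.1990, 0.1990.
ρ = 0.2912; 0.2912 < 1: convergent.

yes, ρ = 0.2912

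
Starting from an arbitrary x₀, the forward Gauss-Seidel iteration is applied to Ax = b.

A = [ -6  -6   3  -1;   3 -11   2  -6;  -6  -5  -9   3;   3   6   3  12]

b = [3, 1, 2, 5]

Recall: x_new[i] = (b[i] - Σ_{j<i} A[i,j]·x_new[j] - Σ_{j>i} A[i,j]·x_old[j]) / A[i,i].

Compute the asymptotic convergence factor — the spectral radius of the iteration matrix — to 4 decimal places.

Split A = D + L + U, D = diag(-6, -11, -9, 12).
Gauss-Seidel: T = -(D+L)⁻¹U, row 0 first, T[0,2] = -(3)/(-6) = +0.5000; later rows by forward substitution.
  T[0,:] = [+0.0000 -1.0000 +0.5000 -0.1667]
  T[1,:] = [+0.0000 -0.2727 +0.3182 -0.5909]
  T[2,:] = [+0.0000 +0.8182 -0.5101 +0.7727]
  T[3,:] = [+0.0000 +0.1818 -0.1566 +0.1439]
|λ(T)| sorted: 0.6068, 0.1749, 0.1428, 0.0000.
ρ(T) = max|λ| = 0.6068; 0.6068 < 1: convergent.

0.6068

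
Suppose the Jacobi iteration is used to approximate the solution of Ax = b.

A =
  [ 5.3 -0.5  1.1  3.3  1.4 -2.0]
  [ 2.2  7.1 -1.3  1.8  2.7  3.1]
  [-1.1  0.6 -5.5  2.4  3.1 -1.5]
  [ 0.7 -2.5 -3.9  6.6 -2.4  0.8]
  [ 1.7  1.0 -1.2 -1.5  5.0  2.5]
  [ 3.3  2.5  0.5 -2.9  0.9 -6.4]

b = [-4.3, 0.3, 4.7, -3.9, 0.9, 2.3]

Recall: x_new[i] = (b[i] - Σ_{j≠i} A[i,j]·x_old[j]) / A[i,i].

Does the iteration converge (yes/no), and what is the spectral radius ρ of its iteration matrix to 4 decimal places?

Split A = D + L + U, D = diag(5.3, 7.1, -5.5, 6.6, 5, -6.4).
T_J = -D⁻¹(L+U): T[2,5] = -(-1.5)/(-5.5) = -0.2727; T[2,2] = 0.
  T[0,:] = [+0.0000 +0.0943 -0.2075 -0.6226 -0.2642 +0.3774]
  T[1,:] = [-0.3099 +0.0000 +0.1831 -0.2535 -0.3803 -0.4366]
  T[2,:] = [-0.2000 +0.1091 +0.0000 +0.4364 +0.5636 -0.2727]
  T[3,:] = [-0.1061 +0.3788 +0.5909 +0.0000 +0.3636 -0.1212]
  T[4,:] = [-0.3400 -0.2000 +0.2400 +0.3000 +0.0000 -0.5000]
  T[5,:] = [+0.5156 +0.3906 +0.0781 -0.4531 +0.1406 +0.0000]
|λ(T)| sorted: 1.2378, 0.6428, 0.6428, 0.4550, 0.4550, 0.1027.
ρ(T) = max|λ| = 1.2378; 1.2378 > 1, so it fails to converge.

no, ρ = 1.2378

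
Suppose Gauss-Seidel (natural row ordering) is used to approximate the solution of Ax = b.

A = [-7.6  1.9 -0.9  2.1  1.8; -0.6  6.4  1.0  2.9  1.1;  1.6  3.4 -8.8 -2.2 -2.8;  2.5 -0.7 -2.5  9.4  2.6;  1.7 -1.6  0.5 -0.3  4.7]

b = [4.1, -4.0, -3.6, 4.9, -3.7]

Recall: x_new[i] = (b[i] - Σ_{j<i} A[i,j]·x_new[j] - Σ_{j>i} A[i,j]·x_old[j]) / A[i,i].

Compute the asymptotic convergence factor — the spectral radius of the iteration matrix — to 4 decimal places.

0.5860

Let D = diag(-7.6, 6.4, -8.8, 9.4, 4.7); L, U the strict triangles.
Gauss-Seidel: T = -(D+L)⁻¹U, row 0 first, T[0,3] = -(2.1)/(-7.6) = +0.2763; later rows by forward substitution.
  T[0,:] = [+0.0000  +0.2500  -0.1184  +0.2763  +0.2368]
  T[1,:] = [+0.0000  +0.0234  -0.1674  -0.4272  -0.1497]
  T[2,:] = [+0.0000  +0.0545  -0.0862  -0.3648  -0.3329]
  T[3,:] = [+0.0000  -0.0502  -0.0039  -0.2023  -0.4393]
  T[4,:] = [+0.0000  -0.0915  -0.0052  -0.2195  -0.1292]
|λ(T)| sorted: 0.5860, 0.1517, 0.1517, 0.0725, 0.0000.
ρ = 0.5860; 0.5860 < 1, so it converges for any x₀.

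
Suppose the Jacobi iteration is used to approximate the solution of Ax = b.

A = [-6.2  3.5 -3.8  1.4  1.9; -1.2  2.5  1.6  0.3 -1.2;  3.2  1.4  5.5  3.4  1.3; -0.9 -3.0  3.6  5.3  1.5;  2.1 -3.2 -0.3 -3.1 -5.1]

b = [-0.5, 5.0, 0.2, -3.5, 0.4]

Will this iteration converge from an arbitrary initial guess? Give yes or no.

Diagonal D = diag(-6.2, 2.5, 5.5, 5.3, -5.1); L, U strict lower/upper.
T_J = -D⁻¹(L+U): T[3,0] = -(-0.9)/(5.3) = +0.1698; T[3,3] = 0.
  T[0,:] = [+0.0000, +0.5645, -0.6129, +0.2258, +0.3065]
  T[1,:] = [+0.4800, +0.0000, -0.6400, -0.1200, +0.4800]
  T[2,:] = [-0.5818, -0.2545, +0.0000, -0.6182, -0.2364]
  T[3,:] = [+0.1698, +0.5660, -0.6792, +0.0000, -0.2830]
  T[4,:] = [+0.4118, -0.6275, -0.0588, -0.6078, +0.0000]
eigenvalue magnitudes: 1.1933, 0.8491, 0.4132, 0.2154, 0.1464.
ρ(T) = max|λ| = 1.1933; 1.1933 > 1, so it fails to converge.

no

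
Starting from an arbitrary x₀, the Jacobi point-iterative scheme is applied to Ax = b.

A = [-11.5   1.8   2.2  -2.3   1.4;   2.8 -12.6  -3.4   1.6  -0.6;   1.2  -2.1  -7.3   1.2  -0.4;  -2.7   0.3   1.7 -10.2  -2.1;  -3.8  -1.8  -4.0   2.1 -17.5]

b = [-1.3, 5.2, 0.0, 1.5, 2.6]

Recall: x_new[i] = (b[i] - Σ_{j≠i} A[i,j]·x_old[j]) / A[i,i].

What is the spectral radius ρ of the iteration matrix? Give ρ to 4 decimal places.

0.5676

Diagonal D = diag(-11.5, -12.6, -7.3, -10.2, -17.5); L, U strict lower/upper.
Jacobi: T = -D⁻¹(L+U), T[2,0] = -(1.2)/(-7.3) = +0.1644; T[2,2] = 0.
  T[0,:] = [+0.0000 +0.1565 +0.1913 -0.2000 +0.1217]
  T[1,:] = [+0.2222 +0.0000 -0.2698 +0.1270 -0.0476]
  T[2,:] = [+0.1644 -0.2877 +0.0000 +0.1644 -0.0548]
  T[3,:] = [-0.2647 +0.0294 +0.1667 +0.0000 -0.2059]
  T[4,:] = [-0.2171 -0.1029 -0.2286 +0.1200 +0.0000]
eigenvalue magnitudes: 0.5676, 0.3011, 0.2237, 0.2237, 0.0083.
spectral radius ρ = 0.5676; 0.5676 < 1: convergent.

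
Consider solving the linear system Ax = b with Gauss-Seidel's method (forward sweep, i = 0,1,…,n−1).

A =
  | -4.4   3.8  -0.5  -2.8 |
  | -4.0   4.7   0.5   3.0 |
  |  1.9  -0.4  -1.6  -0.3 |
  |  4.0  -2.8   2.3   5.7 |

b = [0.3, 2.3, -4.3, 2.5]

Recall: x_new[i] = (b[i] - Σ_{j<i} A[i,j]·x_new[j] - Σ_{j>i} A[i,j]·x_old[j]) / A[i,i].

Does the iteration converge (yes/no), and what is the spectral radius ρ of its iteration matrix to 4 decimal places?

no, ρ = 1.1832

Diagonal D = diag(-4.4, 4.7, -1.6, 5.7); L, U strict lower/upper.
T_GS = -(D+L)⁻¹U: row 0 first, T[0,3] = -(-2.8)/(-4.4) = -0.6364; later rows by forward substitution.
  T[0,:] = [+0.0000, +0.8636, -0.1136, -0.6364]
  T[1,:] = [+0.0000, +0.7350, -0.2031, -1.1799]
  T[2,:] = [+0.0000, +0.8418, -0.0842, -0.6482]
  T[3,:] = [+0.0000, -0.5847, +0.0139, +0.1285]
|roots of det(T-λI)|: 1.1832, 0.4277, 0.0239, 0.0000.
spectral radius ρ = 1.1832; 1.1832 > 1, so it fails to converge.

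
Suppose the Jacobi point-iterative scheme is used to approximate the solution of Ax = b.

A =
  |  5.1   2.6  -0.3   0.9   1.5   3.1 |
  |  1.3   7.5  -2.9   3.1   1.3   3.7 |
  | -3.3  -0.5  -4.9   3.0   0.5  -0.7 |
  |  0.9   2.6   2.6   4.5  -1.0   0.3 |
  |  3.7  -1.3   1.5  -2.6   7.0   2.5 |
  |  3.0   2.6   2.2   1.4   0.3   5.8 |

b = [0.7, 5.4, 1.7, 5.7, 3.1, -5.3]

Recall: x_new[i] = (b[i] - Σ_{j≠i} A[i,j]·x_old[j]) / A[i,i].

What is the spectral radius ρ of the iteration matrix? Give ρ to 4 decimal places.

1.1967

Split A = D + L + U, D = diag(5.1, 7.5, -4.9, 4.5, 7, 5.8).
Jacobi: T = -D⁻¹(L+U), T[2,4] = -(0.5)/(-4.9) = +0.1020; T[2,2] = 0.
  T[0,:] = [+0.0000, -0.5098, +0.0588, -0.1765, -0.2941, -0.6078]
  T[1,:] = [-0.1733, +0.0000, +0.3867, -0.4133, -0.1733, -0.4933]
  T[2,:] = [-0.6735, -0.1020, +0.0000, +0.6122, +0.1020, -0.1429]
  T[3,:] = [-0.2000, -0.5778, -0.5778, +0.0000, +0.2222, -0.0667]
  T[4,:] = [-0.5286, +0.1857, -0.2143, +0.3714, +0.0000, -0.3571]
  T[5,:] = [-0.5172, -0.4483, -0.3793, -0.2414, -0.0517, +0.0000]
|λ(T)| sorted: 1.1967, 0.6883, 0.6883, 0.5267, 0.3939, 0.3721.
ρ(T) = max|λ| = 1.1967; 1.1967 > 1: divergent.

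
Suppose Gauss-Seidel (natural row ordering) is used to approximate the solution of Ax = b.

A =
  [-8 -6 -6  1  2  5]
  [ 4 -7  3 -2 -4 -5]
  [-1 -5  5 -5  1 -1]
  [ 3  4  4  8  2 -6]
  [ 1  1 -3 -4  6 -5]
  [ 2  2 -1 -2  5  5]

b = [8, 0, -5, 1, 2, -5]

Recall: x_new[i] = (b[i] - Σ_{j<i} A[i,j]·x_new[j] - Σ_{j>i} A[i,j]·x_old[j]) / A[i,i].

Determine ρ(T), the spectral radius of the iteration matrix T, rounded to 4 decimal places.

1.2563

A = D + L + U where D = diag(-8, -7, 5, 8, 6, 5).
Gauss-Seidel: T = -(D+L)⁻¹U, row 0 first, T[0,5] = -(5)/(-8) = +0.6250; later rows by forward substitution.
  T[0,:] = [+0.0000 -0.7500 -0.7500 +0.1250 +0.2500 +0.6250]
  T[1,:] = [+0.0000 -0.4286 +0.0000 -0.2143 -0.4286 -0.3571]
  T[2,:] = [+0.0000 -0.5786 -0.1500 +0.8107 -0.5786 -0.0321]
  T[3,:] = [+0.0000 +0.7848 +0.3563 -0.3451 +0.1598 +0.7103]
  T[4,:] = [+0.0000 +0.4304 +0.2875 +0.1902 -0.1530 +1.2461]
  T[5,:] = [+0.0000 +0.2393 +0.1250 -0.1304 +0.1726 -1.0756]
moduli |λ_i(T)| = 1.2563, 0.6950, 0.6950, 0.2101, 0.2101, 0.0000.
ρ = 1.2563; 1.2563 > 1, so it fails to converge.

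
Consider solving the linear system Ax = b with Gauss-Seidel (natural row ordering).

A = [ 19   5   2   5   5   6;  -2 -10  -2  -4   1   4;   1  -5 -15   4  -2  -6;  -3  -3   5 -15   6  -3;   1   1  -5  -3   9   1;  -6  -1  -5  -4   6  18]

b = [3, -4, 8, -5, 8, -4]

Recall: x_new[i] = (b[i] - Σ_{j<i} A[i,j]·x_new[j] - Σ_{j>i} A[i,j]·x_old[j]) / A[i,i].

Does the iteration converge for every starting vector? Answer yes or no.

yes

Let D = diag(19, -10, -15, -15, 9, 18); L, U the strict triangles.
T_GS = -(D+L)⁻¹U: row 0 first, T[0,1] = -(5)/(19) = -0.2632; later rows by forward substitution.
  T[0,:] = [+0.0000 -0.2632 -0.1053 -0.2632 -0.2632 -0.3158]
  T[1,:] = [+0.0000 +0.0526 -0.1789 -0.3474 +0.1526 +0.4632]
  T[2,:] = [+0.0000 -0.0351 +0.0526 +0.3649 -0.2018 -0.5754]
  T[3,:] = [+0.0000 +0.0304 +0.0744 +0.2437 +0.3549 -0.4213]
  T[4,:] = [+0.0000 +0.0140 +0.0856 +0.3518 +0.0185 -0.5876]
  T[5,:] = [+0.0000 -0.0925 -0.0424 -0.0688 -0.0626 -0.1371]
moduli |λ_i(T)| = 0.5884, 0.2631, 0.1112, 0.1112, 0.1086, 0.0000.
ρ = 0.5884; 0.5884 < 1, so it converges for any x₀.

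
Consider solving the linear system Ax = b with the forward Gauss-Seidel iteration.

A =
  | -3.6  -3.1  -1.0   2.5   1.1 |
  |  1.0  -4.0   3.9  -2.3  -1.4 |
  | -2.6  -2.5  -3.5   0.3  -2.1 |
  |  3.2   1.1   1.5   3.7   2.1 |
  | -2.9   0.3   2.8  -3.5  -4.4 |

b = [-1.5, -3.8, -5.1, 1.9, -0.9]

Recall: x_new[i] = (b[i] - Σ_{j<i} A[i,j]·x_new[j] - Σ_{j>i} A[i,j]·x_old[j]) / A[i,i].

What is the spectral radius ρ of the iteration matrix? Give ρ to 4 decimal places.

1.2892

A = D + L + U where D = diag(-3.6, -4, -3.5, 3.7, -4.4).
T_GS = -(D+L)⁻¹U: row 0 first, T[0,3] = -(2.5)/(-3.6) = +0.6944; later rows by forward substitution.
  T[0,:] = [+0.0000 -0.8611 -0.2778 +0.6944 +0.3056]
  T[1,:] = [+0.0000 -0.2153 +0.9056 -0.4014 -0.2736]
  T[2,:] = [+0.0000 +0.7935 -0.4405 -0.1435 -0.6315]
  T[3,:] = [+0.0000 +0.4871 +0.1496 -0.4231 -0.4945]
  T[4,:] = [+0.0000 +0.6703 -0.1545 -0.2398 -0.2286]
|eigenvalues of T|: 1.2892, 0.3170, 0.3170, 0.2077, 0.0000.
ρ = 1.2892; 1.2892 > 1, so it fails to converge.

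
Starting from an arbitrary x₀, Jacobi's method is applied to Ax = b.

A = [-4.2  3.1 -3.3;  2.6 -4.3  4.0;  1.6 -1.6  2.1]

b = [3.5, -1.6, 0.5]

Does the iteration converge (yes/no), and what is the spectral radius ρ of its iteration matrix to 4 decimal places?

no, ρ = 1.5275

Split A = D + L + U, D = diag(-4.2, -4.3, 2.1).
Jacobi T = -D⁻¹(L+U): T[1,2] = -(4)/(-4.3) = +0.9302; T[1,1] = 0.
  T[0,:] = [+0.0000 +0.7381 -0.7857]
  T[1,:] = [+0.6047 +0.0000 +0.9302]
  T[2,:] = [-0.7619 +0.7619 +0.0000]
moduli |λ_i(T)| = 1.5275, 0.8256, 0.7018.
spectral radius ρ = 1.5275; 1.5275 > 1, so it fails to converge.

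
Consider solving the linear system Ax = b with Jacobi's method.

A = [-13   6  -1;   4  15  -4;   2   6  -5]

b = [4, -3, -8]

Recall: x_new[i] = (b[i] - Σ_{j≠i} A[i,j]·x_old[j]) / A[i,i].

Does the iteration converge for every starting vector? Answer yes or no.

yes

A = D + L + U where D = diag(-13, 15, -5).
Jacobi T = -D⁻¹(L+U): T[0,1] = -(6)/(-13) = +0.4615; T[0,0] = 0.
  T[0,:] = [+0.0000, +0.4615, -0.0769]
  T[1,:] = [-0.2667, +0.0000, +0.2667]
  T[2,:] = [+0.4000, +1.2000, +0.0000]
|λ(T)| sorted: 0.5485, 0.3669, 0.3669.
ρ(T) = max|λ| = 0.5485; 0.5485 < 1, so it converges for any x₀.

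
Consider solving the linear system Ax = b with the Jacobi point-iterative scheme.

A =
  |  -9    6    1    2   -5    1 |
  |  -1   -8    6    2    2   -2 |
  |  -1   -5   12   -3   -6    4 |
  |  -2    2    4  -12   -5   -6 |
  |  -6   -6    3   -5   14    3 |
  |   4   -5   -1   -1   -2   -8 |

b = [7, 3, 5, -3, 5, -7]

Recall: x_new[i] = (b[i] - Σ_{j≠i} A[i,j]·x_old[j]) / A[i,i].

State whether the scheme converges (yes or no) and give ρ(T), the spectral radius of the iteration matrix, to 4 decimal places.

no, ρ = 1.1210

Diagonal D = diag(-9, -8, 12, -12, 14, -8); L, U strict lower/upper.
Jacobi T = -D⁻¹(L+U): T[5,2] = -(-1)/(-8) = -0.1250; T[5,5] = 0.
  T[0,:] = [+0.0000 +0.6667 +0.1111 +0.2222 -0.5556 +0.1111]
  T[1,:] = [-0.1250 +0.0000 +0.7500 +0.2500 +0.2500 -0.2500]
  T[2,:] = [+0.0833 +0.4167 +0.0000 +0.2500 +0.5000 -0.3333]
  T[3,:] = [-0.1667 +0.1667 +0.3333 +0.0000 -0.4167 -0.5000]
  T[4,:] = [+0.4286 +0.4286 -0.2143 +0.3571 +0.0000 -0.2143]
  T[5,:] = [+0.5000 -0.6250 -0.1250 -0.1250 -0.2500 +0.0000]
moduli |λ_i(T)| = 1.1210, 0.7271, 0.7271, 0.4854, 0.4854, 0.1263.
spectral radius ρ = 1.1210; 1.1210 > 1, so it fails to converge.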